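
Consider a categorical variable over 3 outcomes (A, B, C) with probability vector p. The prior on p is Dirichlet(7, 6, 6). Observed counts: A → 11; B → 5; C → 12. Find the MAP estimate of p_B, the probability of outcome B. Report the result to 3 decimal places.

The posterior is Dirichlet(αᵢ + nᵢ) = Dirichlet(18, 11, 18).
For a Dirichlet(a₁,…,a_K) with all aᵢ > 1, the mode has j-th component (aⱼ − 1)/(Σaᵢ − K).
Here Σaᵢ = 47 and K = 3, so p_B = (11 − 1)/(47 − 3) = 10/44 ≈ 0.227.

MAP estimate of p_B = 0.227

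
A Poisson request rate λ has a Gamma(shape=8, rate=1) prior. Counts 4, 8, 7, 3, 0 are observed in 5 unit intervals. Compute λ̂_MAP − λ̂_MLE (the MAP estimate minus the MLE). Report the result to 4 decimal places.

MAP − MLE = 0.4333

Σxᵢ = 22. Posterior is Gamma(30, 6); MAP = (30−1)/6 = 29/6 ≈ 4.83333.
MLE = x̄ = 22/5 ≈ 4.40000.
Difference = 29/6 − 22/5 = 13/30 ≈ 0.4333.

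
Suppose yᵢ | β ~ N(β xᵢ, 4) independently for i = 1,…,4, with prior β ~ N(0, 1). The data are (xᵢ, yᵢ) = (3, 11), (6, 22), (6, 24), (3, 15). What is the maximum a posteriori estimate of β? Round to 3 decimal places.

log p(β | y) = −Σ(yᵢ − βxᵢ)²/(2·4) − β²/(2·1) + const.
Setting the derivative to zero: Σxᵢ(yᵢ − βxᵢ)/4 − β/1 = 0, so β = Σxᵢyᵢ / (Σxᵢ² + σ²/τ²).
Σxᵢyᵢ = 3·11 + 6·22 + 6·24 + 3·15 = 354; Σxᵢ² = 90; σ²/τ² = 4.
β̂_MAP = 354 / (90 + 4) = 354/94 ≈ 3.766.

β̂_MAP = 3.766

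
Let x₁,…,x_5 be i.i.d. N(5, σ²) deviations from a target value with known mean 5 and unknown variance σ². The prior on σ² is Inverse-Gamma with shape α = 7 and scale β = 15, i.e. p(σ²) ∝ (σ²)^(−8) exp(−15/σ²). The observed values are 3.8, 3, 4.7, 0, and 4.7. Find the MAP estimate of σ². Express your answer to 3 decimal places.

Sum of squared deviations about the known mean: SS = (3.8−5)² + (3−5)² + (4.7−5)² + (0−5)² + (4.7−5)² = 30.62.
The Normal likelihood contributes (σ²)^(−n/2) exp(−SS/(2σ²)), so the posterior is Inverse-Gamma(α + n/2, β + SS/2) = Inverse-Gamma(9.5, 30.31).
The mode of Inverse-Gamma(a, b) is b/(a+1) = 30.31/10.5 ≈ 2.887.

σ̂²_MAP = 2.887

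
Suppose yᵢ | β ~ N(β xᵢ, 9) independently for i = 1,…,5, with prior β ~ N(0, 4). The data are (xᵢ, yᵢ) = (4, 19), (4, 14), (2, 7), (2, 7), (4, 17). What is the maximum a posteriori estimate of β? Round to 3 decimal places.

log p(β | y) = −Σ(yᵢ − βxᵢ)²/(2·9) − β²/(2·4) + const.
Setting the derivative to zero: Σxᵢ(yᵢ − βxᵢ)/9 − β/4 = 0, so β = Σxᵢyᵢ / (Σxᵢ² + σ²/τ²).
Σxᵢyᵢ = 4·19 + 4·14 + 2·7 + 2·7 + 4·17 = 228; Σxᵢ² = 56; σ²/τ² = 2.25.
β̂_MAP = 228 / (56 + 2.25) = 228/58.25 ≈ 3.914.

β̂_MAP = 3.914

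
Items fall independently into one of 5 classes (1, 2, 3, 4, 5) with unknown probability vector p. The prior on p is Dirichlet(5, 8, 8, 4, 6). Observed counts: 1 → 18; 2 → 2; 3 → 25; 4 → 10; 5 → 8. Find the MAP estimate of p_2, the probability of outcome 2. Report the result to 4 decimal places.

The posterior is Dirichlet(αᵢ + nᵢ) = Dirichlet(23, 10, 33, 14, 14).
For a Dirichlet(a₁,…,a_K) with all aᵢ > 1, the mode has j-th component (aⱼ − 1)/(Σaᵢ − K).
Here Σaᵢ = 94 and K = 5, so p_2 = (10 − 1)/(94 − 5) = 9/89 ≈ 0.1011.

MAP estimate: 0.1011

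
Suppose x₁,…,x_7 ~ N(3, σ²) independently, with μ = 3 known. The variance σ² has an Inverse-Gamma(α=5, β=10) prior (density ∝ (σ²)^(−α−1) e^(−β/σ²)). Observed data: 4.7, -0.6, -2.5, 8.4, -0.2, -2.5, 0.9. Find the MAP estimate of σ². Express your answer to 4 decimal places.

Sum of squared deviations about the known mean: SS = (4.7−3)² + (-0.6−3)² + (-2.5−3)² + (8.4−3)² + (-0.2−3)² + (-2.5−3)² + (0.9−3)² = 120.16.
The Normal likelihood contributes (σ²)^(−n/2) exp(−SS/(2σ²)), so the posterior is Inverse-Gamma(α + n/2, β + SS/2) = Inverse-Gamma(8.5, 70.08).
The mode of Inverse-Gamma(a, b) is b/(a+1) = 70.08/9.5 ≈ 7.3768.

σ̂²_MAP = 7.3768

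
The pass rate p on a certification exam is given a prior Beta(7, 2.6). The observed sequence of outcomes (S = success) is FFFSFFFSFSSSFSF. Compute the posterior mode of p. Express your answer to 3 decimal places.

p̂_MAP = 0.531

Prior: Beta(7, 2.6).
Data: 6 successes in 15 trials (from the sequence). The binomial likelihood contributes p^6(1−p)^9, so the posterior is Beta(7+6, 2.6+9) = Beta(13, 11.6).
For Beta(a, b) with a, b > 1 the mode is (a−1)/(a+b−2) = 12/22.6 ≈ 0.531.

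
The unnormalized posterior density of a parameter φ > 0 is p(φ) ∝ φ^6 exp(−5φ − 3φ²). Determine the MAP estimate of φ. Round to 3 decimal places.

φ̂_MAP = 0.667

ℓ'(φ) = 6/φ − 5 − 6φ. Setting this to zero and multiplying by φ: 6φ² + 5φ − 6 = 0.
φ = (−5 + √(5² + 4·6·6)) / (2·6) = (−5 + √169) / 12 = (−5 + 13)/12 = 2/3.
ℓ''(φ) = −6/φ² − 6 < 0, confirming a maximum.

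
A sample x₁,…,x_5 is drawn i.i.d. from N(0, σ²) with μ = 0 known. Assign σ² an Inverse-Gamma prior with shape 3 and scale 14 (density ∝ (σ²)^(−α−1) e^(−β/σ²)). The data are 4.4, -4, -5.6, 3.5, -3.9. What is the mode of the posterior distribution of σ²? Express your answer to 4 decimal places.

Sum of squared deviations about the known mean: SS = (4.4−0)² + (-4−0)² + (-5.6−0)² + (3.5−0)² + (-3.9−0)² = 94.18.
The Normal likelihood contributes (σ²)^(−n/2) exp(−SS/(2σ²)), so the posterior is Inverse-Gamma(α + n/2, β + SS/2) = Inverse-Gamma(5.5, 61.09).
The mode of Inverse-Gamma(a, b) is b/(a+1) = 61.09/6.5 ≈ 9.3985.

σ̂²_MAP = 9.3985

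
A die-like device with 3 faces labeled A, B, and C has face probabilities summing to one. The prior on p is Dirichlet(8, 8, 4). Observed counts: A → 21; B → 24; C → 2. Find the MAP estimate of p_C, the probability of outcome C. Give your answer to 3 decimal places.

MAP estimate of p_C = 0.078

The posterior is Dirichlet(αᵢ + nᵢ) = Dirichlet(29, 32, 6).
For a Dirichlet(a₁,…,a_K) with all aᵢ > 1, the mode has j-th component (aⱼ − 1)/(Σaᵢ − K).
Here Σaᵢ = 67 and K = 3, so p_C = (6 − 1)/(67 − 3) = 5/64 ≈ 0.078.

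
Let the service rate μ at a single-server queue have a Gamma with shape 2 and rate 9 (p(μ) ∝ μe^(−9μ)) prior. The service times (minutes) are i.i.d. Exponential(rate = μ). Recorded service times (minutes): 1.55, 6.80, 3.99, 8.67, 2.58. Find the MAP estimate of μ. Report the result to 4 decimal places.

μ̂_MAP = 0.1841

The Exponential(rate=μ) likelihood is ∝ μ^n e^(−μΣtᵢ). Here n = 5 and Σtᵢ = 1.55 + 6.80 + 3.99 + 8.67 + 2.58 = 23.59.
Posterior ∝ μe^(−9μ) · μ^5e^(−23.59μ) = μ^6e^(−32.59μ), i.e. Gamma(7, 32.59).
Mode = (a−1)/b = 6/32.59 ≈ 0.1841.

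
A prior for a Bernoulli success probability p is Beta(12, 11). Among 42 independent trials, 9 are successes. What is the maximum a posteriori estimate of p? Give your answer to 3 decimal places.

Prior: Beta(12, 11).
Data: 9 successes in 42 trials. The binomial likelihood contributes p^9(1−p)^33, so the posterior is Beta(12+9, 11+33) = Beta(21, 44).
For Beta(a, b) with a, b > 1 the mode is (a−1)/(a+b−2) = 20/63 ≈ 0.317.

p̂_MAP = 0.317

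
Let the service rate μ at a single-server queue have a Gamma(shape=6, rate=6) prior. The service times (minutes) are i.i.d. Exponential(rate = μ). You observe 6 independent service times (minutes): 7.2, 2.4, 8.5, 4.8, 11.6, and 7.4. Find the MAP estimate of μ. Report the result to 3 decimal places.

The Exponential(rate=μ) likelihood is ∝ μ^n e^(−μΣtᵢ). Here n = 6 and Σtᵢ = 7.2 + 2.4 + 8.5 + 4.8 + 11.6 + 7.4 = 41.9.
Posterior ∝ μ^5e^(−6μ) · μ^6e^(−41.9μ) = μ^11e^(−47.9μ), i.e. Gamma(12, 47.9).
Mode = (a−1)/b = 11/47.9 ≈ 0.230.

μ̂_MAP = 0.230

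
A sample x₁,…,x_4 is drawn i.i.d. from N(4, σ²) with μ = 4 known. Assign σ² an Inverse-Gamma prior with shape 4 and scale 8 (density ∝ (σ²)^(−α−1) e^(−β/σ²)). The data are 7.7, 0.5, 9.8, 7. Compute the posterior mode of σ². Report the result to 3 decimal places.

Sum of squared deviations about the known mean: SS = (7.7−4)² + (0.5−4)² + (9.8−4)² + (7−4)² = 68.58.
The Normal likelihood contributes (σ²)^(−n/2) exp(−SS/(2σ²)), so the posterior is Inverse-Gamma(α + n/2, β + SS/2) = Inverse-Gamma(6, 42.29).
The mode of Inverse-Gamma(a, b) is b/(a+1) = 42.29/7 ≈ 6.041.

σ̂²_MAP = 6.041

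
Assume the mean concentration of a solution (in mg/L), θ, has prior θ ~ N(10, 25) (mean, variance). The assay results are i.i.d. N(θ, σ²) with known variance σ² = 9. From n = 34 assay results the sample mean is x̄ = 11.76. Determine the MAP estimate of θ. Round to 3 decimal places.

n = 34, x̄ = 11.76.
For a Normal prior and Normal likelihood with known variance, the posterior is Normal; its mode equals its mean, the precision-weighted average.
Prior precision 1/σ₀² = 1/25 = 0.04; data precision n/σ² = 34/9.
θ̂ = (0.04·10 + (34/9)·11.76) / (0.04 + 34/9) = (3362/75)/(859/225) = 10086/859 ≈ 11.742.

θ̂_MAP = 11.742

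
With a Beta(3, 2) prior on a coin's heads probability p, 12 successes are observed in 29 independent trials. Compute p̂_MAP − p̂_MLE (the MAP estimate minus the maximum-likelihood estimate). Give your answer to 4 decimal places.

MAP − MLE = 0.0237

Posterior is Beta(15, 19); MAP = (15−1)/(34−2) = 14/32 ≈ 0.43750.
MLE ignores the prior: p̂_MLE = k/n = 12/29 ≈ 0.41379.
Difference = 14/32 − 12/29 = 11/464 ≈ 0.0237.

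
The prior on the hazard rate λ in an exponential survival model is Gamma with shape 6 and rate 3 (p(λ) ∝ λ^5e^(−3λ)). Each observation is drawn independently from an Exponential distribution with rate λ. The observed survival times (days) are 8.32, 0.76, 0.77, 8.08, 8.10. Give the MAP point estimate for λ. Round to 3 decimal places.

The Exponential(rate=λ) likelihood is ∝ λ^n e^(−λΣtᵢ). Here n = 5 and Σtᵢ = 8.32 + 0.76 + 0.77 + 8.08 + 8.10 = 26.03.
Posterior ∝ λ^5e^(−3λ) · λ^5e^(−26.03λ) = λ^10e^(−29.03λ), i.e. Gamma(11, 29.03).
Mode = (a−1)/b = 10/29.03 ≈ 0.344.

λ̂_MAP = 0.344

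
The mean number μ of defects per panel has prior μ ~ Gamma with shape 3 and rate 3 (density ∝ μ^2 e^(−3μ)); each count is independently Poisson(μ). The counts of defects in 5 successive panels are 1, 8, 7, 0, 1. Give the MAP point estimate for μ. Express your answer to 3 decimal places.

μ̂_MAP = 2.375

Σxᵢ = 1+8+7+0+1 = 17, with n = 5.
Posterior ∝ μ^2e^(−3μ) · μ^17e^(−5μ) = μ^19e^(−8μ), i.e. Gamma(shape=20, rate=8).
The mode of a Gamma(a, b) with a ≥ 1 (shape–rate) is (a−1)/b = 19/8 ≈ 2.375.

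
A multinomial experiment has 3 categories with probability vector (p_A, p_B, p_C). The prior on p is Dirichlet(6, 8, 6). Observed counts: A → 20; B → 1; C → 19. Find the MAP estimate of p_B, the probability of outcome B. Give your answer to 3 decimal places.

MAP estimate of p_B = 0.140

The posterior is Dirichlet(αᵢ + nᵢ) = Dirichlet(26, 9, 25).
For a Dirichlet(a₁,…,a_K) with all aᵢ > 1, the mode has j-th component (aⱼ − 1)/(Σaᵢ − K).
Here Σaᵢ = 60 and K = 3, so p_B = (9 − 1)/(60 − 3) = 8/57 ≈ 0.140.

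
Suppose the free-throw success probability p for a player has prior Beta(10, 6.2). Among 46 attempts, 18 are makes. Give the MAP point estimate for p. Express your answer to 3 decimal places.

p̂_MAP = 0.449

Prior: Beta(10, 6.2).
Data: 18 successes in 46 trials. The binomial likelihood contributes p^18(1−p)^28, so the posterior is Beta(10+18, 6.2+28) = Beta(28, 34.2).
For Beta(a, b) with a, b > 1 the mode is (a−1)/(a+b−2) = 27/60.2 ≈ 0.449.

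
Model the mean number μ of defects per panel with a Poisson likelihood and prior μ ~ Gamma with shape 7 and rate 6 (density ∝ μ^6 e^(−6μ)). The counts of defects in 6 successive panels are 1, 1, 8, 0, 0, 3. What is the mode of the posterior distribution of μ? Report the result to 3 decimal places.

μ̂_MAP = 1.583

Σxᵢ = 1+1+8+0+0+3 = 13, with n = 6.
Posterior ∝ μ^6e^(−6μ) · μ^13e^(−6μ) = μ^19e^(−12μ), i.e. Gamma(shape=20, rate=12).
The mode of a Gamma(a, b) with a ≥ 1 (shape–rate) is (a−1)/b = 19/12 ≈ 1.583.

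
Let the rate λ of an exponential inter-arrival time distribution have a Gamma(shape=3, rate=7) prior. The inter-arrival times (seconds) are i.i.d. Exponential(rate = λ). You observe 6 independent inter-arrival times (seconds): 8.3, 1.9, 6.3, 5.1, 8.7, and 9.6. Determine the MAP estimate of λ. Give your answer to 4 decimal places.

The Exponential(rate=λ) likelihood is ∝ λ^n e^(−λΣtᵢ). Here n = 6 and Σtᵢ = 8.3 + 1.9 + 6.3 + 5.1 + 8.7 + 9.6 = 39.9.
Posterior ∝ λ^2e^(−7λ) · λ^6e^(−39.9λ) = λ^8e^(−46.9λ), i.e. Gamma(9, 46.9).
Mode = (a−1)/b = 8/46.9 ≈ 0.1706.

λ̂_MAP = 0.1706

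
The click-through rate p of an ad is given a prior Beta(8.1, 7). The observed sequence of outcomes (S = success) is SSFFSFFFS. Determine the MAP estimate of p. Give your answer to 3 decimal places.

p̂_MAP = 0.502

Prior: Beta(8.1, 7).
Data: 4 successes in 9 trials (from the sequence). The binomial likelihood contributes p^4(1−p)^5, so the posterior is Beta(8.1+4, 7+5) = Beta(12.1, 12).
For Beta(a, b) with a, b > 1 the mode is (a−1)/(a+b−2) = 11.1/22.1 ≈ 0.502.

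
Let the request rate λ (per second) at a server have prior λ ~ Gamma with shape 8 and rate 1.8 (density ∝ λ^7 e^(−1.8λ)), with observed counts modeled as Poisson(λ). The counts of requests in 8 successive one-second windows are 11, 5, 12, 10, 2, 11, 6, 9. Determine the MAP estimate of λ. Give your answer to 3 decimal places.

Σxᵢ = 11+5+12+10+2+11+6+9 = 66, with n = 8.
Posterior ∝ λ^7e^(−1.8λ) · λ^66e^(−8λ) = λ^73e^(−9.8λ), i.e. Gamma(shape=74, rate=9.8).
The mode of a Gamma(a, b) with a ≥ 1 (shape–rate) is (a−1)/b = 73/9.8 ≈ 7.449.

λ̂_MAP = 7.449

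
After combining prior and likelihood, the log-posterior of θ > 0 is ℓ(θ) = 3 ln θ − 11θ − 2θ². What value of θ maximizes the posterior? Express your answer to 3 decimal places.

ℓ'(θ) = 3/θ − 11 − 4θ. Setting this to zero and multiplying by θ: 4θ² + 11θ − 3 = 0.
θ = (−11 + √(11² + 4·4·3)) / (2·4) = (−11 + √169) / 8 = (−11 + 13)/8 = 1/4.
ℓ''(θ) = −3/θ² − 4 < 0, confirming a maximum.

θ̂_MAP = 0.250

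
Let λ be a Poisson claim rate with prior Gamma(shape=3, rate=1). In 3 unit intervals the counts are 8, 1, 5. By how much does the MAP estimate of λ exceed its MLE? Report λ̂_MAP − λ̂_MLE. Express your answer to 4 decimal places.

Σxᵢ = 14. Posterior is Gamma(17, 4); MAP = (17−1)/4 = 16/4 ≈ 4.00000.
MLE = x̄ = 14/3 ≈ 4.66667.
Difference = 16/4 − 14/3 = -2/3 ≈ -0.6667.

MAP − MLE = -0.6667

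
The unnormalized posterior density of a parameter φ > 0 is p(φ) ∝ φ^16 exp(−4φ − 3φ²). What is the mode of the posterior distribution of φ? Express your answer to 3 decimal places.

φ̂_MAP = 1.333

ℓ'(φ) = 16/φ − 4 − 6φ. Setting this to zero and multiplying by φ: 6φ² + 4φ − 16 = 0.
φ = (−4 + √(4² + 4·6·16)) / (2·6) = (−4 + √400) / 12 = (−4 + 20)/12 = 4/3.
ℓ''(φ) = −16/φ² − 6 < 0, confirming a maximum.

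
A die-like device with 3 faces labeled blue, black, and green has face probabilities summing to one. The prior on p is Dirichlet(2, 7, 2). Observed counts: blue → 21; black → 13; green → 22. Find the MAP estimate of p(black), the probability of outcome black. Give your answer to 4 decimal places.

The posterior is Dirichlet(αᵢ + nᵢ) = Dirichlet(23, 20, 24).
For a Dirichlet(a₁,…,a_K) with all aᵢ > 1, the mode has j-th component (aⱼ − 1)/(Σaᵢ − K).
Here Σaᵢ = 67 and K = 3, so p(black) = (20 − 1)/(67 − 3) = 19/64 ≈ 0.2969.

MAP estimate of p(black) = 0.2969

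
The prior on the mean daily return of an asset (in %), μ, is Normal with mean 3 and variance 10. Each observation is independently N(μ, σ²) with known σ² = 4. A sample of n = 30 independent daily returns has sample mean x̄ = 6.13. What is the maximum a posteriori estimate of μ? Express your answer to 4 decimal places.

μ̂_MAP = 6.0888

n = 30, x̄ = 6.13.
For a Normal prior and Normal likelihood with known variance, the posterior is Normal; its mode equals its mean, the precision-weighted average.
Prior precision 1/σ₀² = 1/10 = 0.1; data precision n/σ² = 30/4 = 7.5.
μ̂ = (0.1·3 + 7.5·6.13) / (0.1 + 7.5) = 46.275/7.6 = 1851/304 ≈ 6.0888.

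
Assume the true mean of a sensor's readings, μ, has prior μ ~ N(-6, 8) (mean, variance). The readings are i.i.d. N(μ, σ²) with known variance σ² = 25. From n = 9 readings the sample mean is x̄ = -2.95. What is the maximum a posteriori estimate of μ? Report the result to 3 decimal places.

μ̂_MAP = -3.736

n = 9, x̄ = -2.95.
For a Normal prior and Normal likelihood with known variance, the posterior is Normal; its mode equals its mean, the precision-weighted average.
Prior precision 1/σ₀² = 1/8 = 0.125; data precision n/σ² = 9/25 = 0.36.
μ̂ = (0.125·(-6) + 0.36·(-2.95)) / (0.125 + 0.36) = (-1.812)/0.485 = -1812/485 ≈ -3.736.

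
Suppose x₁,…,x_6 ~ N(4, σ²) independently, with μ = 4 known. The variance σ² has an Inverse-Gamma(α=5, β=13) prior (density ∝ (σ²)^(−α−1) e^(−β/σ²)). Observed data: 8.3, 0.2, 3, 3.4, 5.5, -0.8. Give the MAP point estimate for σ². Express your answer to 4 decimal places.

σ̂²_MAP = 4.7544

Sum of squared deviations about the known mean: SS = (8.3−4)² + (0.2−4)² + (3−4)² + (3.4−4)² + (5.5−4)² + (-0.8−4)² = 59.58.
The Normal likelihood contributes (σ²)^(−n/2) exp(−SS/(2σ²)), so the posterior is Inverse-Gamma(α + n/2, β + SS/2) = Inverse-Gamma(8, 42.79).
The mode of Inverse-Gamma(a, b) is b/(a+1) = 42.79/9 ≈ 4.7544.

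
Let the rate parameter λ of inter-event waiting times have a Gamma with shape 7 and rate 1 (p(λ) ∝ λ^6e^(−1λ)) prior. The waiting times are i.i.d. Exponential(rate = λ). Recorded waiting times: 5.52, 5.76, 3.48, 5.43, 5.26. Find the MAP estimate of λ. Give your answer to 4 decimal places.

λ̂_MAP = 0.4159

The Exponential(rate=λ) likelihood is ∝ λ^n e^(−λΣtᵢ). Here n = 5 and Σtᵢ = 5.52 + 5.76 + 3.48 + 5.43 + 5.26 = 25.45.
Posterior ∝ λ^6e^(−1λ) · λ^5e^(−25.45λ) = λ^11e^(−26.45λ), i.e. Gamma(12, 26.45).
Mode = (a−1)/b = 11/26.45 ≈ 0.4159.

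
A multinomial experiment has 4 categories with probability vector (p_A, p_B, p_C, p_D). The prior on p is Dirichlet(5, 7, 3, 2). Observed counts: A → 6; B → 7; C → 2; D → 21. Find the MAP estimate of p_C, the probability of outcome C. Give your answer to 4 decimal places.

The posterior is Dirichlet(αᵢ + nᵢ) = Dirichlet(11, 14, 5, 23).
For a Dirichlet(a₁,…,a_K) with all aᵢ > 1, the mode has j-th component (aⱼ − 1)/(Σaᵢ − K).
Here Σaᵢ = 53 and K = 4, so p_C = (5 − 1)/(53 − 4) = 4/49 ≈ 0.0816.

MAP estimate of p_C = 0.0816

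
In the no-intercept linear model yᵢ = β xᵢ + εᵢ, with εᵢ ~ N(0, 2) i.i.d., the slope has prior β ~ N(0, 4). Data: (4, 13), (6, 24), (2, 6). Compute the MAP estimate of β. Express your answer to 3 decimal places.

β̂_MAP = 3.681

log p(β | y) = −Σ(yᵢ − βxᵢ)²/(2·2) − β²/(2·4) + const.
Setting the derivative to zero: Σxᵢ(yᵢ − βxᵢ)/2 − β/4 = 0, so β = Σxᵢyᵢ / (Σxᵢ² + σ²/τ²).
Σxᵢyᵢ = 4·13 + 6·24 + 2·6 = 208; Σxᵢ² = 56; σ²/τ² = 0.5.
β̂_MAP = 208 / (56 + 0.5) = 208/56.5 ≈ 3.681.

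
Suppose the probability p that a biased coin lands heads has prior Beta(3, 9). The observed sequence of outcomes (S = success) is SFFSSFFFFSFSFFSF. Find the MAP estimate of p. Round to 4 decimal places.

Prior: Beta(3, 9).
Data: 6 successes in 16 trials (from the sequence). The binomial likelihood contributes p^6(1−p)^10, so the posterior is Beta(3+6, 9+10) = Beta(9, 19).
For Beta(a, b) with a, b > 1 the mode is (a−1)/(a+b−2) = 8/26 ≈ 0.3077.

p̂_MAP = 0.3077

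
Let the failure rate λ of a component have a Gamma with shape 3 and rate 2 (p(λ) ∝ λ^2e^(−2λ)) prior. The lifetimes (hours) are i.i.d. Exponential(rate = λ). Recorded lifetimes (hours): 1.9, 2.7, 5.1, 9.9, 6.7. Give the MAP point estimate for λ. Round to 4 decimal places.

λ̂_MAP = 0.2473

The Exponential(rate=λ) likelihood is ∝ λ^n e^(−λΣtᵢ). Here n = 5 and Σtᵢ = 1.9 + 2.7 + 5.1 + 9.9 + 6.7 = 26.3.
Posterior ∝ λ^2e^(−2λ) · λ^5e^(−26.3λ) = λ^7e^(−28.3λ), i.e. Gamma(8, 28.3).
Mode = (a−1)/b = 7/28.3 ≈ 0.2473.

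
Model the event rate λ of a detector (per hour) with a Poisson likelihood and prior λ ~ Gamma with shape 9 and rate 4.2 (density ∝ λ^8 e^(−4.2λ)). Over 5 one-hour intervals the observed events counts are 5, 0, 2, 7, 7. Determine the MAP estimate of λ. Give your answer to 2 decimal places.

λ̂_MAP = 3.15

Σxᵢ = 5+0+2+7+7 = 21, with n = 5.
Posterior ∝ λ^8e^(−4.2λ) · λ^21e^(−5λ) = λ^29e^(−9.2λ), i.e. Gamma(shape=30, rate=9.2).
The mode of a Gamma(a, b) with a ≥ 1 (shape–rate) is (a−1)/b = 29/9.2 ≈ 3.15.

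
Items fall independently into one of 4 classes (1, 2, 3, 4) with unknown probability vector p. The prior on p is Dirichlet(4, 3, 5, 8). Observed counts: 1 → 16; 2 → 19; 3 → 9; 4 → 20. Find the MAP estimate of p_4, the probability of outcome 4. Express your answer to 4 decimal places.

The posterior is Dirichlet(αᵢ + nᵢ) = Dirichlet(20, 22, 14, 28).
For a Dirichlet(a₁,…,a_K) with all aᵢ > 1, the mode has j-th component (aⱼ − 1)/(Σaᵢ − K).
Here Σaᵢ = 84 and K = 4, so p_4 = (28 − 1)/(84 − 4) = 27/80 ≈ 0.3375.

MAP estimate: 0.3375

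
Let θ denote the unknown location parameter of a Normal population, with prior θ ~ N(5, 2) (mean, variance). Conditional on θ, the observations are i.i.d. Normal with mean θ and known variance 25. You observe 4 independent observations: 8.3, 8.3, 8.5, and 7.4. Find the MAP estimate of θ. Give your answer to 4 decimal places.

n = 4; x̄ = (8.3 + 8.3 + 8.5 + 7.4)/4 = 32.5/4 = 8.125.
For a Normal prior and Normal likelihood with known variance, the posterior is Normal; its mode equals its mean, the precision-weighted average.
Prior precision 1/σ₀² = 1/2 = 0.5; data precision n/σ² = 4/25 = 0.16.
θ̂ = (0.5·5 + 0.16·8.125) / (0.5 + 0.16) = 3.8/0.66 = 190/33 ≈ 5.7576.

θ̂_MAP = 5.7576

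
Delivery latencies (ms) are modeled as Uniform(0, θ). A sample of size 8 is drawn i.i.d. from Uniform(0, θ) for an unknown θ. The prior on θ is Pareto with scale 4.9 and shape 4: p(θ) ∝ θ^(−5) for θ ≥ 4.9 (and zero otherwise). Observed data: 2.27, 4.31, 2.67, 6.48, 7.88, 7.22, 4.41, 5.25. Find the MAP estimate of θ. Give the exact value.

θ̂_MAP = 7.88

The Uniform(0, θ) likelihood is θ^(−n) for θ ≥ max(xᵢ), zero otherwise. Here max(xᵢ) = 7.88.
Posterior ∝ θ^(−5) · θ^(−8) = θ^(−13) on θ ≥ max(4.9, 7.88) = 7.88.
This density is strictly decreasing in θ, so the posterior mode lies at the lower boundary of the support.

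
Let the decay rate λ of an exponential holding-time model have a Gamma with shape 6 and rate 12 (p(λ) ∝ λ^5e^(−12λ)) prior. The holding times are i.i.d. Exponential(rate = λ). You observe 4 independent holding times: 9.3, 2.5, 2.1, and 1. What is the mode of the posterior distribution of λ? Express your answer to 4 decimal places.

The Exponential(rate=λ) likelihood is ∝ λ^n e^(−λΣtᵢ). Here n = 4 and Σtᵢ = 9.3 + 2.5 + 2.1 + 1 = 14.9.
Posterior ∝ λ^5e^(−12λ) · λ^4e^(−14.9λ) = λ^9e^(−26.9λ), i.e. Gamma(10, 26.9).
Mode = (a−1)/b = 9/26.9 ≈ 0.3346.

λ̂_MAP = 0.3346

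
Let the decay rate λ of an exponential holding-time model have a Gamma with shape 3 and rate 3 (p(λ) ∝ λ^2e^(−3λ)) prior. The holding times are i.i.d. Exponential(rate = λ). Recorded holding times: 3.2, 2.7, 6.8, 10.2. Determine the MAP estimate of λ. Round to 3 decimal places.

λ̂_MAP = 0.232

The Exponential(rate=λ) likelihood is ∝ λ^n e^(−λΣtᵢ). Here n = 4 and Σtᵢ = 3.2 + 2.7 + 6.8 + 10.2 = 22.9.
Posterior ∝ λ^2e^(−3λ) · λ^4e^(−22.9λ) = λ^6e^(−25.9λ), i.e. Gamma(7, 25.9).
Mode = (a−1)/b = 6/25.9 ≈ 0.232.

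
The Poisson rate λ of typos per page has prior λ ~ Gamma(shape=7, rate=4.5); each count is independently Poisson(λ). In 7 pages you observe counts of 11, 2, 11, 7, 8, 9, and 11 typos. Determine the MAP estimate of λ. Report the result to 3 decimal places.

λ̂_MAP = 5.652

Σxᵢ = 11+2+11+7+8+9+11 = 59, with n = 7.
Posterior ∝ λ^6e^(−4.5λ) · λ^59e^(−7λ) = λ^65e^(−11.5λ), i.e. Gamma(shape=66, rate=11.5).
The mode of a Gamma(a, b) with a ≥ 1 (shape–rate) is (a−1)/b = 65/11.5 ≈ 5.652.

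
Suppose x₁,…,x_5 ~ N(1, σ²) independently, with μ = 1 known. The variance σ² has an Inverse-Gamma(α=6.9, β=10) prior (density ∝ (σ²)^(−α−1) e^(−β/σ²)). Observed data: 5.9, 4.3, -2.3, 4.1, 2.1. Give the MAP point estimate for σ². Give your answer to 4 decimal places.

σ̂²_MAP = 3.6832

Sum of squared deviations about the known mean: SS = (5.9−1)² + (4.3−1)² + (-2.3−1)² + (4.1−1)² + (2.1−1)² = 56.61.
The Normal likelihood contributes (σ²)^(−n/2) exp(−SS/(2σ²)), so the posterior is Inverse-Gamma(α + n/2, β + SS/2) = Inverse-Gamma(9.4, 38.305).
The mode of Inverse-Gamma(a, b) is b/(a+1) = 38.305/10.4 ≈ 3.6832.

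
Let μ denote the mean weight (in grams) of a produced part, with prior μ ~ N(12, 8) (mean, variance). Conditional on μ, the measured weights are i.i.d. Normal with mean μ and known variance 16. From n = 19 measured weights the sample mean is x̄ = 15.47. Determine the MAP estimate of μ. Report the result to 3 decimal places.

n = 19, x̄ = 15.47.
For a Normal prior and Normal likelihood with known variance, the posterior is Normal; its mode equals its mean, the precision-weighted average.
Prior precision 1/σ₀² = 1/8 = 0.125; data precision n/σ² = 19/16 = 1.1875.
μ̂ = (0.125·12 + 1.1875·15.47) / (0.125 + 1.1875) = 19.870625/1.3125 = 31793/2100 ≈ 15.140.

μ̂_MAP = 15.140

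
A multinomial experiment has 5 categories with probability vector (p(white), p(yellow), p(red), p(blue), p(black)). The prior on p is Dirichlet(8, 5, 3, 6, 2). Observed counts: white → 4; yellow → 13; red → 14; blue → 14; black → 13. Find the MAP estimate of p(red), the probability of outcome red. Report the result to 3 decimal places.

MAP estimate of p(red) = 0.208

The posterior is Dirichlet(αᵢ + nᵢ) = Dirichlet(12, 18, 17, 20, 15).
For a Dirichlet(a₁,…,a_K) with all aᵢ > 1, the mode has j-th component (aⱼ − 1)/(Σaᵢ − K).
Here Σaᵢ = 82 and K = 5, so p(red) = (17 − 1)/(82 − 5) = 16/77 ≈ 0.208.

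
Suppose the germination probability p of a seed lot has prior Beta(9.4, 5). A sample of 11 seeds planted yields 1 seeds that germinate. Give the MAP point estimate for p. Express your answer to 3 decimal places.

p̂_MAP = 0.402

Prior: Beta(9.4, 5).
Data: 1 success in 11 trials. The binomial likelihood contributes p(1−p)^10, so the posterior is Beta(9.4+1, 5+10) = Beta(10.4, 15).
For Beta(a, b) with a, b > 1 the mode is (a−1)/(a+b−2) = 9.4/23.4 ≈ 0.402.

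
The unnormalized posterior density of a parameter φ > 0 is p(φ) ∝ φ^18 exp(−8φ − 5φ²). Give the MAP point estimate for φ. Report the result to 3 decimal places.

φ̂_MAP = 1.000

ℓ'(φ) = 18/φ − 8 − 10φ. Setting this to zero and multiplying by φ: 10φ² + 8φ − 18 = 0.
φ = (−8 + √(8² + 4·10·18)) / (2·10) = (−8 + √784) / 20 = (−8 + 28)/20 = 1.
ℓ''(φ) = −18/φ² − 10 < 0, confirming a maximum.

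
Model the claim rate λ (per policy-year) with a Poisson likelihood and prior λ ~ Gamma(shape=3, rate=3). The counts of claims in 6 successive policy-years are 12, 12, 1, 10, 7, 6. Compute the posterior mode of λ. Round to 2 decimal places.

Σxᵢ = 12+12+1+10+7+6 = 48, with n = 6.
Posterior ∝ λ^2e^(−3λ) · λ^48e^(−6λ) = λ^50e^(−9λ), i.e. Gamma(shape=51, rate=9).
The mode of a Gamma(a, b) with a ≥ 1 (shape–rate) is (a−1)/b = 50/9 ≈ 5.56.

λ̂_MAP = 5.56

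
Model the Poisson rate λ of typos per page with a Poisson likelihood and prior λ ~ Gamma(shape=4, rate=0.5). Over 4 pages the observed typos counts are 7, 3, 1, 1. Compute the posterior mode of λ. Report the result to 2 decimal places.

λ̂_MAP = 3.33

Σxᵢ = 7+3+1+1 = 12, with n = 4.
Posterior ∝ λ^3e^(−0.5λ) · λ^12e^(−4λ) = λ^15e^(−4.5λ), i.e. Gamma(shape=16, rate=4.5).
The mode of a Gamma(a, b) with a ≥ 1 (shape–rate) is (a−1)/b = 15/4.5 ≈ 3.33.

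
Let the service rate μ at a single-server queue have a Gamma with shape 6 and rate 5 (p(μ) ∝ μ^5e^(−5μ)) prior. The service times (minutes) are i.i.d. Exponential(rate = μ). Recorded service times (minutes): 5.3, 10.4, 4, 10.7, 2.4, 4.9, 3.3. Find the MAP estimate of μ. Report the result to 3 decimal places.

The Exponential(rate=μ) likelihood is ∝ μ^n e^(−μΣtᵢ). Here n = 7 and Σtᵢ = 5.3 + 10.4 + 4 + 10.7 + 2.4 + 4.9 + 3.3 = 41.
Posterior ∝ μ^5e^(−5μ) · μ^7e^(−41μ) = μ^12e^(−46μ), i.e. Gamma(13, 46).
Mode = (a−1)/b = 12/46 ≈ 0.261.

μ̂_MAP = 0.261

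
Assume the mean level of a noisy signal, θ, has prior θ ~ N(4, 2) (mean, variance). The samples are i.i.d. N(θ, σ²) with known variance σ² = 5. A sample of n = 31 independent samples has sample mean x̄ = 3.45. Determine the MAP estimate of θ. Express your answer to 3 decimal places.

θ̂_MAP = 3.491

n = 31, x̄ = 3.45.
For a Normal prior and Normal likelihood with known variance, the posterior is Normal; its mode equals its mean, the precision-weighted average.
Prior precision 1/σ₀² = 1/2 = 0.5; data precision n/σ² = 31/5 = 6.2.
θ̂ = (0.5·4 + 6.2·3.45) / (0.5 + 6.2) = 23.39/6.7 = 2339/670 ≈ 3.491.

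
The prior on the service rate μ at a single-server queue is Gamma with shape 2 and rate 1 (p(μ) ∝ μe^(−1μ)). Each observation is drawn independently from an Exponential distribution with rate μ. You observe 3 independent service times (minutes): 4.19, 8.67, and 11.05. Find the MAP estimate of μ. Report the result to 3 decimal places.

The Exponential(rate=μ) likelihood is ∝ μ^n e^(−μΣtᵢ). Here n = 3 and Σtᵢ = 4.19 + 8.67 + 11.05 = 23.91.
Posterior ∝ μe^(−1μ) · μ^3e^(−23.91μ) = μ^4e^(−24.91μ), i.e. Gamma(5, 24.91).
Mode = (a−1)/b = 4/24.91 ≈ 0.161.

μ̂_MAP = 0.161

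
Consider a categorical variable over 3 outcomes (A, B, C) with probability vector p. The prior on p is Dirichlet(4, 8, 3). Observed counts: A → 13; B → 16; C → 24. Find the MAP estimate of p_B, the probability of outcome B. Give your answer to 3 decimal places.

MAP estimate of p_B = 0.354

The posterior is Dirichlet(αᵢ + nᵢ) = Dirichlet(17, 24, 27).
For a Dirichlet(a₁,…,a_K) with all aᵢ > 1, the mode has j-th component (aⱼ − 1)/(Σaᵢ − K).
Here Σaᵢ = 68 and K = 3, so p_B = (24 − 1)/(68 − 3) = 23/65 ≈ 0.354.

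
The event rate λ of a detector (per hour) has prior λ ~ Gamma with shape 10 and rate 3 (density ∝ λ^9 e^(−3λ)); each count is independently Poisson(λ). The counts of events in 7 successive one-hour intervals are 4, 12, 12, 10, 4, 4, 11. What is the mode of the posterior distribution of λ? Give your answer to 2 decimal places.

Σxᵢ = 4+12+12+10+4+4+11 = 57, with n = 7.
Posterior ∝ λ^9e^(−3λ) · λ^57e^(−7λ) = λ^66e^(−10λ), i.e. Gamma(shape=67, rate=10).
The mode of a Gamma(a, b) with a ≥ 1 (shape–rate) is (a−1)/b = 66/10 ≈ 6.60.

λ̂_MAP = 6.60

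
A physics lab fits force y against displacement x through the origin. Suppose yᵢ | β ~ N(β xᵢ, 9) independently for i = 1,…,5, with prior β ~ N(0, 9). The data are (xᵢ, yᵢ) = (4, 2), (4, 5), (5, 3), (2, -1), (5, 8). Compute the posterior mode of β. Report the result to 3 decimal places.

β̂_MAP = 0.931

log p(β | y) = −Σ(yᵢ − βxᵢ)²/(2·9) − β²/(2·9) + const.
Setting the derivative to zero: Σxᵢ(yᵢ − βxᵢ)/9 − β/9 = 0, so β = Σxᵢyᵢ / (Σxᵢ² + σ²/τ²).
Σxᵢyᵢ = 4·2 + 4·5 + 5·3 + 2·(-1) + 5·8 = 81; Σxᵢ² = 86; σ²/τ² = 1.
β̂_MAP = 81 / (86 + 1) = 81/87 ≈ 0.931.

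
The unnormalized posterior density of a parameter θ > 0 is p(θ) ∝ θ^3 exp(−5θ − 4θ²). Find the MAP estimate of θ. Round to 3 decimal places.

ℓ'(θ) = 3/θ − 5 − 8θ. Setting this to zero and multiplying by θ: 8θ² + 5θ − 3 = 0.
θ = (−5 + √(5² + 4·8·3)) / (2·8) = (−5 + √121) / 16 = (−5 + 11)/16 = 3/8.
ℓ''(θ) = −3/θ² − 8 < 0, confirming a maximum.

θ̂_MAP = 0.375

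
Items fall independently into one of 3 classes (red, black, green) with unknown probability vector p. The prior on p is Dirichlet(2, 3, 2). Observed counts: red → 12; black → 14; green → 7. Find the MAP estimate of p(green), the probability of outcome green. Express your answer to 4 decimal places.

MAP estimate of p(green) = 0.2162

The posterior is Dirichlet(αᵢ + nᵢ) = Dirichlet(14, 17, 9).
For a Dirichlet(a₁,…,a_K) with all aᵢ > 1, the mode has j-th component (aⱼ − 1)/(Σaᵢ − K).
Here Σaᵢ = 40 and K = 3, so p(green) = (9 − 1)/(40 − 3) = 8/37 ≈ 0.2162.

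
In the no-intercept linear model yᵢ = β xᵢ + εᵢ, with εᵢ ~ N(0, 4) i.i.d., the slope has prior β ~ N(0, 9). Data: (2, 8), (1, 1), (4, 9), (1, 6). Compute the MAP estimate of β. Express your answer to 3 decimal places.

β̂_MAP = 2.629

log p(β | y) = −Σ(yᵢ − βxᵢ)²/(2·4) − β²/(2·9) + const.
Setting the derivative to zero: Σxᵢ(yᵢ − βxᵢ)/4 − β/9 = 0, so β = Σxᵢyᵢ / (Σxᵢ² + σ²/τ²).
Σxᵢyᵢ = 2·8 + 1·1 + 4·9 + 1·6 = 59; Σxᵢ² = 22; σ²/τ² = 4/9.
β̂_MAP = 59 / (22 + 4/9) = 59/(202/9) = 531/202 ≈ 2.629.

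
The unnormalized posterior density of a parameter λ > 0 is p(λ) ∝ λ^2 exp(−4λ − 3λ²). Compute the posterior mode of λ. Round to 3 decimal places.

λ̂_MAP = 0.333

ℓ'(λ) = 2/λ − 4 − 6λ. Setting this to zero and multiplying by λ: 6λ² + 4λ − 2 = 0.
λ = (−4 + √(4² + 4·6·2)) / (2·6) = (−4 + √64) / 12 = (−4 + 8)/12 = 1/3.
ℓ''(λ) = −2/λ² − 6 < 0, confirming a maximum.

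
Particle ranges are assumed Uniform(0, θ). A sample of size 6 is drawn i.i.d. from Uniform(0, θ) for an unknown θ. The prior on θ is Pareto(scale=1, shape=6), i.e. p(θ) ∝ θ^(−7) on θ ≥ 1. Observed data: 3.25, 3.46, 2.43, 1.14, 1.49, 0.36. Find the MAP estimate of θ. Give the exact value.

θ̂_MAP = 3.46

The Uniform(0, θ) likelihood is θ^(−n) for θ ≥ max(xᵢ), zero otherwise. Here max(xᵢ) = 3.46.
Posterior ∝ θ^(−7) · θ^(−6) = θ^(−13) on θ ≥ max(1, 3.46) = 3.46.
This density is strictly decreasing in θ, so the posterior mode lies at the lower boundary of the support.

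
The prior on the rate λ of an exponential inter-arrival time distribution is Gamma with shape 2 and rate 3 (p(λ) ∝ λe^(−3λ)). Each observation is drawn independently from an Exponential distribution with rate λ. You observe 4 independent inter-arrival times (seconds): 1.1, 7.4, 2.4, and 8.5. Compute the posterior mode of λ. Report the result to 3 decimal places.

λ̂_MAP = 0.223

The Exponential(rate=λ) likelihood is ∝ λ^n e^(−λΣtᵢ). Here n = 4 and Σtᵢ = 1.1 + 7.4 + 2.4 + 8.5 = 19.4.
Posterior ∝ λe^(−3λ) · λ^4e^(−19.4λ) = λ^5e^(−22.4λ), i.e. Gamma(6, 22.4).
Mode = (a−1)/b = 5/22.4 ≈ 0.223.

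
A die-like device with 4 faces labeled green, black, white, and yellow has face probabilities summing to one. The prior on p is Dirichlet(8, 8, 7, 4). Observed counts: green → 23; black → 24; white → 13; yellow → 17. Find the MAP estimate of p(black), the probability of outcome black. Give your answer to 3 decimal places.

The posterior is Dirichlet(αᵢ + nᵢ) = Dirichlet(31, 32, 20, 21).
For a Dirichlet(a₁,…,a_K) with all aᵢ > 1, the mode has j-th component (aⱼ − 1)/(Σaᵢ − K).
Here Σaᵢ = 104 and K = 4, so p(black) = (32 − 1)/(104 − 4) = 31/100 ≈ 0.310.

MAP estimate of p(black) = 0.310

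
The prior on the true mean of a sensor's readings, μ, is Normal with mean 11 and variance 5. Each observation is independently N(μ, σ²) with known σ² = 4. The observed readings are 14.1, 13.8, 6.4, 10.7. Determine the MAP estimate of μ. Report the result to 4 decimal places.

n = 4; x̄ = (14.1 + 13.8 + 6.4 + 10.7)/4 = 45/4 = 11.25.
For a Normal prior and Normal likelihood with known variance, the posterior is Normal; its mode equals its mean, the precision-weighted average.
Prior precision 1/σ₀² = 1/5 = 0.2; data precision n/σ² = 4/4 = 1.
μ̂ = (0.2·11 + 1·11.25) / (0.2 + 1) = 13.45/1.2 = 269/24 ≈ 11.2083.

μ̂_MAP = 11.2083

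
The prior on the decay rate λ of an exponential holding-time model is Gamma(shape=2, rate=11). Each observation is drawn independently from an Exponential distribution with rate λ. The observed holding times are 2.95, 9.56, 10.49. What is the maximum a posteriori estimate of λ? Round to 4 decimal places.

The Exponential(rate=λ) likelihood is ∝ λ^n e^(−λΣtᵢ). Here n = 3 and Σtᵢ = 2.95 + 9.56 + 10.49 = 23.
Posterior ∝ λe^(−11λ) · λ^3e^(−23λ) = λ^4e^(−34λ), i.e. Gamma(5, 34).
Mode = (a−1)/b = 4/34 ≈ 0.1176.

λ̂_MAP = 0.1176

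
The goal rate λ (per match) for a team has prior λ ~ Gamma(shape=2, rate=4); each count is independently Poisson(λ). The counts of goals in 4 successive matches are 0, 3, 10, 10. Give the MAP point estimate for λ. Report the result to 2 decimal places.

λ̂_MAP = 3.00

Σxᵢ = 0+3+10+10 = 23, with n = 4.
Posterior ∝ λe^(−4λ) · λ^23e^(−4λ) = λ^24e^(−8λ), i.e. Gamma(shape=25, rate=8).
The mode of a Gamma(a, b) with a ≥ 1 (shape–rate) is (a−1)/b = 24/8 ≈ 3.00.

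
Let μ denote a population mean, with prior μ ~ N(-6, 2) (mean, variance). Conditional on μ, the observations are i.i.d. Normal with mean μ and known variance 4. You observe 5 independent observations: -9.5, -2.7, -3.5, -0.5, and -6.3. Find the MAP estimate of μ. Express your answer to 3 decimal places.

μ̂_MAP = -4.929

n = 5; x̄ = ((-9.5) + (-2.7) + (-3.5) + (-0.5) + (-6.3))/5 = -22.5/5 = -4.5.
For a Normal prior and Normal likelihood with known variance, the posterior is Normal; its mode equals its mean, the precision-weighted average.
Prior precision 1/σ₀² = 1/2 = 0.5; data precision n/σ² = 5/4 = 1.25.
μ̂ = (0.5·(-6) + 1.25·(-4.5)) / (0.5 + 1.25) = (-8.625)/1.75 = -69/14 ≈ -4.929.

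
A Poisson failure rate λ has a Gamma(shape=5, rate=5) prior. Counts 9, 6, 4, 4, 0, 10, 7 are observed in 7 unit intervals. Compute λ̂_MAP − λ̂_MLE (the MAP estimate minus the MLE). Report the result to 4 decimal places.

MAP − MLE = -2.0476

Σxᵢ = 40. Posterior is Gamma(45, 12); MAP = (45−1)/12 = 44/12 ≈ 3.66667.
MLE = x̄ = 40/7 ≈ 5.71429.
Difference = 44/12 − 40/7 = -43/21 ≈ -2.0476.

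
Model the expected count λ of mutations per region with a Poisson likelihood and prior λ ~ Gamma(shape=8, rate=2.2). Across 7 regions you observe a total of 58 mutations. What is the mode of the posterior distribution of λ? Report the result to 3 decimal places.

Σxᵢ = 58, n = 7.
Posterior ∝ λ^7e^(−2.2λ) · λ^58e^(−7λ) = λ^65e^(−9.2λ), i.e. Gamma(shape=66, rate=9.2).
The mode of a Gamma(a, b) with a ≥ 1 (shape–rate) is (a−1)/b = 65/9.2 ≈ 7.065.

λ̂_MAP = 7.065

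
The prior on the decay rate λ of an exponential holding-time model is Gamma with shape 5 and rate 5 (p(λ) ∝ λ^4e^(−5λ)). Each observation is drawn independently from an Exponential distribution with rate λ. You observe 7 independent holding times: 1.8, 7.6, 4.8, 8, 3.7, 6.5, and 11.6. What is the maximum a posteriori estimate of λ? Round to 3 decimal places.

The Exponential(rate=λ) likelihood is ∝ λ^n e^(−λΣtᵢ). Here n = 7 and Σtᵢ = 1.8 + 7.6 + 4.8 + 8 + 3.7 + 6.5 + 11.6 = 44.
Posterior ∝ λ^4e^(−5λ) · λ^7e^(−44λ) = λ^11e^(−49λ), i.e. Gamma(12, 49).
Mode = (a−1)/b = 11/49 ≈ 0.224.

λ̂_MAP = 0.224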